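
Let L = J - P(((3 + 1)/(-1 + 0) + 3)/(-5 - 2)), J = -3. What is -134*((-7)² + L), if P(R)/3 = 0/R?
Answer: -6164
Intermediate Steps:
P(R) = 0 (P(R) = 3*(0/R) = 3*0 = 0)
L = -3 (L = -3 - 1*0 = -3 + 0 = -3)
-134*((-7)² + L) = -134*((-7)² - 3) = -134*(49 - 3) = -134*46 = -6164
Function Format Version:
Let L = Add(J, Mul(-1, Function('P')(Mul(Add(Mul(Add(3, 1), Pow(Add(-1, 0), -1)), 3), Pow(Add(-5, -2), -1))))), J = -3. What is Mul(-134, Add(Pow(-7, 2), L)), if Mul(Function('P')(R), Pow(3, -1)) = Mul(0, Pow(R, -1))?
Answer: -6164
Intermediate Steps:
Function('P')(R) = 0 (Function('P')(R) = Mul(3, Mul(0, Pow(R, -1))) = Mul(3, 0) = 0)
L = -3 (L = Add(-3, Mul(-1, 0)) = Add(-3, 0) = -3)
Mul(-134, Add(Pow(-7, 2), L)) = Mul(-134, Add(Pow(-7, 2), -3)) = Mul(-134, Add(49, -3)) = Mul(-134, 46) = -6164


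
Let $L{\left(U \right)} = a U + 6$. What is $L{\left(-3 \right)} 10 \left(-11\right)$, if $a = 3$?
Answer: $330$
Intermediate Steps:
$L{\left(U \right)} = 6 + 3 U$ ($L{\left(U \right)} = 3 U + 6 = 6 + 3 U$)
$L{\left(-3 \right)} 10 \left(-11\right) = \left(6 + 3 \left(-3\right)\right) 10 \left(-11\right) = \left(6 - 9\right) 10 \left(-11\right) = \left(-3\right) 10 \left(-11\right) = \left(-30\right) \left(-11\right) = 330$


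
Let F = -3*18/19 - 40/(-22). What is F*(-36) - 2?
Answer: 7286/209 ≈ 34.861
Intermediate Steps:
F = -214/209 (F = -54*1/19 - 40*(-1/22) = -54/19 + 20/11 = -214/209 ≈ -1.0239)
F*(-36) - 2 = -214/209*(-36) - 2 = 7704/209 - 2 = 7286/209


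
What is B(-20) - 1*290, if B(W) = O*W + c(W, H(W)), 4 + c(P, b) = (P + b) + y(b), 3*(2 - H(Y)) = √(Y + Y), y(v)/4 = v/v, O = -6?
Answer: -188 - 2*I*√10/3 ≈ -188.0 - 2.1082*I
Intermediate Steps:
y(v) = 4 (y(v) = 4*(v/v) = 4*1 = 4)
H(Y) = 2 - √2*√Y/3 (H(Y) = 2 - √(Y + Y)/3 = 2 - √2*√Y/3)
c(P, b) = P + b (c(P, b) = -4 + ((P + b) + 4) = -4 + (4 + P + b) = P + b)
B(W) = 2 - 5*W - √2*√W/3 (B(W) = -6*W + (W + (2 - √2*√W/3)) = -6*W + (2 + W - √2*√W/3) = 2 - 5*W - √2*√W/3)
B(-20) - 1*290 = (2 - 5*(-20) - √2*√(-20)/3) - 1*290 = (2 + 100 - √2*2*I*√5/3) - 290 = (2 + 100 - 2*I*√10/3) - 290 = (102 - 2*I*√10/3) - 290 = -188 - 2*I*√10/3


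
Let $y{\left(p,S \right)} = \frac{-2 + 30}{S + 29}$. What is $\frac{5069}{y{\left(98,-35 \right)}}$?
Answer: $- \frac{15207}{14} \approx -1086.2$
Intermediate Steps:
$y{\left(p,S \right)} = \frac{28}{29 + S}$
$\frac{5069}{y{\left(98,-35 \right)}} = \frac{5069}{28 \frac{1}{29 - 35}} = \frac{5069}{28 \frac{1}{-6}} = \frac{5069}{28 \left(- \frac{1}{6}\right)} = \frac{5069}{- \frac{14}{3}} = 5069 \left(- \frac{3}{14}\right) = - \frac{15207}{14}$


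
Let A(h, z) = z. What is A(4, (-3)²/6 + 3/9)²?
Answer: 121/36 ≈ 3.3611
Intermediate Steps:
A(4, (-3)²/6 + 3/9)² = ((-3)²/6 + 3/9)² = (9*(⅙) + 3*(⅑))² = (3/2 + ⅓)² = (11/6)² = 121/36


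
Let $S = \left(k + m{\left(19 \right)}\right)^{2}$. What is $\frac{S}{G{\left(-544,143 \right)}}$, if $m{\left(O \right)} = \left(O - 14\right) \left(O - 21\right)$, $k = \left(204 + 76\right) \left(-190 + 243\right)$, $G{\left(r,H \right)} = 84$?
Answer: $\frac{54982225}{21} \approx 2.6182 \cdot 10^{6}$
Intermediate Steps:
$k = 14840$ ($k = 280 \cdot 53 = 14840$)
$m{\left(O \right)} = \left(-21 + O\right) \left(-14 + O\right)$ ($m{\left(O \right)} = \left(-14 + O\right) \left(-21 + O\right) = \left(-21 + O\right) \left(-14 + O\right)$)
$S = 219928900$ ($S = \left(14840 + \left(294 + 19^{2} - 665\right)\right)^{2} = \left(14840 + \left(294 + 361 - 665\right)\right)^{2} = \left(14840 - 10\right)^{2} = 14830^{2} = 219928900$)
$\frac{S}{G{\left(-544,143 \right)}} = \frac{219928900}{84} = 219928900 \cdot \frac{1}{84} = \frac{54982225}{21}$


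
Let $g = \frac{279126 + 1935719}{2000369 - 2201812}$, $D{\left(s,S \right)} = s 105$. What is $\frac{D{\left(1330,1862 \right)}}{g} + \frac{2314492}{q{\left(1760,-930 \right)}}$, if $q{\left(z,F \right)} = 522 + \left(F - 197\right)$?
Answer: $- \frac{4429161515698}{267996245} \approx -16527.0$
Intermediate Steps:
$D{\left(s,S \right)} = 105 s$
$q{\left(z,F \right)} = 325 + F$ ($q{\left(z,F \right)} = 522 + \left(F - 197\right) = 522 + \left(-197 + F\right) = 325 + F$)
$g = - \frac{2214845}{201443}$ ($g = \frac{2214845}{-201443} = 2214845 \left(- \frac{1}{201443}\right) = - \frac{2214845}{201443} \approx -10.995$)
$\frac{D{\left(1330,1862 \right)}}{g} + \frac{2314492}{q{\left(1760,-930 \right)}} = \frac{105 \cdot 1330}{- \frac{2214845}{201443}} + \frac{2314492}{325 - 930} = 139650 \left(- \frac{201443}{2214845}\right) + \frac{2314492}{-605} = - \frac{5626302990}{442969} + 2314492 \left(- \frac{1}{605}\right) = - \frac{5626302990}{442969} - \frac{2314492}{605} = - \frac{4429161515698}{267996245}$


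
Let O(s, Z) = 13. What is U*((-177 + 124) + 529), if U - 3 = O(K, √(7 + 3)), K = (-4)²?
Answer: 7616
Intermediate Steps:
K = 16
U = 16 (U = 3 + 13 = 16)
U*((-177 + 124) + 529) = 16*((-177 + 124) + 529) = 16*(-53 + 529) = 16*476 = 7616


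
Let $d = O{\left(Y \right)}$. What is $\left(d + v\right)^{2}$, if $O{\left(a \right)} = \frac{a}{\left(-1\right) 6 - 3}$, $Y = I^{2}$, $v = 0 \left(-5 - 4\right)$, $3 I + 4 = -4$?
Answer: $\frac{4096}{6561} \approx 0.6243$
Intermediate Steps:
$I = - \frac{8}{3}$ ($I = - \frac{4}{3} + \frac{1}{3} \left(-4\right) = - \frac{4}{3} - \frac{4}{3} = - \frac{8}{3} \approx -2.6667$)
$v = 0$ ($v = 0 \left(-9\right) = 0$)
$Y = \frac{64}{9}$ ($Y = \left(- \frac{8}{3}\right)^{2} = \frac{64}{9} \approx 7.1111$)
$O{\left(a \right)} = - \frac{a}{9}$ ($O{\left(a \right)} = \frac{a}{-6 - 3} = \frac{a}{-9} = - \frac{a}{9}$)
$d = - \frac{64}{81}$ ($d = \left(- \frac{1}{9}\right) \frac{64}{9} = - \frac{64}{81} \approx -0.79012$)
$\left(d + v\right)^{2} = \left(- \frac{64}{81} + 0\right)^{2} = \left(- \frac{64}{81}\right)^{2} = \frac{4096}{6561}$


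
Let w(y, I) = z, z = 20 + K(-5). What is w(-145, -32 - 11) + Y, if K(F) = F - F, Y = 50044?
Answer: 50064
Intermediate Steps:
K(F) = 0
z = 20 (z = 20 + 0 = 20)
w(y, I) = 20
w(-145, -32 - 11) + Y = 20 + 50044 = 50064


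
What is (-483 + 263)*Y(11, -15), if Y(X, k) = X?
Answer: -2420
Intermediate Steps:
(-483 + 263)*Y(11, -15) = (-483 + 263)*11 = -220*11 = -2420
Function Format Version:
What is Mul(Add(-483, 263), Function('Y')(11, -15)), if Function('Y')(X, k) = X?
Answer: -2420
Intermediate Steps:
Mul(Add(-483, 263), Function('Y')(11, -15)) = Mul(Add(-483, 263), 11) = Mul(-220, 11) = -2420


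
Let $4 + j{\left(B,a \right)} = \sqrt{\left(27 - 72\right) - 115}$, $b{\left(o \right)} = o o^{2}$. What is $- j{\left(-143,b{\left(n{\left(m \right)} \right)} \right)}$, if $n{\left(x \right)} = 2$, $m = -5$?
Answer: $4 - 4 i \sqrt{10} \approx 4.0 - 12.649 i$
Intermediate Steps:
$b{\left(o \right)} = o^{3}$
$j{\left(B,a \right)} = -4 + 4 i \sqrt{10}$ ($j{\left(B,a \right)} = -4 + \sqrt{\left(27 - 72\right) - 115} = -4 + \sqrt{-45 - 115} = -4 + \sqrt{-160} = -4 + 4 i \sqrt{10}$)
$- j{\left(-143,b{\left(n{\left(m \right)} \right)} \right)} = - (-4 + 4 i \sqrt{10}) = 4 - 4 i \sqrt{10}$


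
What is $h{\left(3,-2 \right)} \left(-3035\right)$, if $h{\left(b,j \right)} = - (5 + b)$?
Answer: $24280$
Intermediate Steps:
$h{\left(b,j \right)} = -5 - b$
$h{\left(3,-2 \right)} \left(-3035\right) = \left(-5 - 3\right) \left(-3035\right) = \left(-8\right) \left(-3035\right) = 24280$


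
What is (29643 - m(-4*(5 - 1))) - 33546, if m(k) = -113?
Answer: -3790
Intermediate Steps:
(29643 - m(-4*(5 - 1))) - 33546 = (29643 - 1*(-113)) - 33546 = (29643 + 113) - 33546 = 29756 - 33546 = -3790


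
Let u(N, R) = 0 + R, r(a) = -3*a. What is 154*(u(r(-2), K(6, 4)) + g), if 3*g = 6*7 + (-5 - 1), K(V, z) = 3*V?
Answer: 4620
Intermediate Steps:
u(N, R) = R
g = 12 (g = (6*7 + (-5 - 1))/3 = (42 - 6)/3 = (⅓)*36 = 12)
154*(u(r(-2), K(6, 4)) + g) = 154*(3*6 + 12) = 154*(18 + 12) = 154*30 = 4620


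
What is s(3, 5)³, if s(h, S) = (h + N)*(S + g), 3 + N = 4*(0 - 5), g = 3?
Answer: -4096000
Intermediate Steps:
N = -23 (N = -3 + 4*(0 - 5) = -3 + 4*(-5) = -3 - 20 = -23)
s(h, S) = (-23 + h)*(3 + S) (s(h, S) = (h - 23)*(S + 3) = (-23 + h)*(3 + S))
s(3, 5)³ = (-69 - 23*5 + 3*3 + 5*3)³ = (-69 - 115 + 9 + 15)³ = (-160)³ = -4096000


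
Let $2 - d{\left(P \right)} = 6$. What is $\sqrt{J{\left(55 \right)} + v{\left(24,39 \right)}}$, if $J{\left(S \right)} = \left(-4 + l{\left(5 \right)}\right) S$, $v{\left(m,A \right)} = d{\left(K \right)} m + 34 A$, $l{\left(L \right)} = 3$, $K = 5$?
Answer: $5 \sqrt{47} \approx 34.278$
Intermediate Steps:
$d{\left(P \right)} = -4$ ($d{\left(P \right)} = 2 - 6 = -4$)
$v{\left(m,A \right)} = - 4 m + 34 A$
$J{\left(S \right)} = - S$ ($J{\left(S \right)} = \left(-4 + 3\right) S = - S$)
$\sqrt{J{\left(55 \right)} + v{\left(24,39 \right)}} = \sqrt{\left(-1\right) 55 + \left(\left(-4\right) 24 + 34 \cdot 39\right)} = \sqrt{-55 + \left(-96 + 1326\right)} = \sqrt{-55 + 1230} = \sqrt{1175} = 5 \sqrt{47}$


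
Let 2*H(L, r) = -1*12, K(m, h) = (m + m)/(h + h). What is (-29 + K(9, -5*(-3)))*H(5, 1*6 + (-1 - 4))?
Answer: 852/5 ≈ 170.40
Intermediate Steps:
K(m, h) = m/h (K(m, h) = (2*m)/((2*h)) = (2*m)*(1/(2*h)) = m/h)
H(L, r) = -6 (H(L, r) = (-1*12)/2 = (½)*(-12) = -6)
(-29 + K(9, -5*(-3)))*H(5, 1*6 + (-1 - 4)) = (-29 + 9/((-5*(-3))))*(-6) = (-29 + 9/15)*(-6) = (-29 + 9*(1/15))*(-6) = (-29 + ⅗)*(-6) = -142/5*(-6) = 852/5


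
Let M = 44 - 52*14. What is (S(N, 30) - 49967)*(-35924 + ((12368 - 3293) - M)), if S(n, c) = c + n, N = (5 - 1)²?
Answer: 1306182965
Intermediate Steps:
M = -684 (M = 44 - 728 = -684)
N = 16 (N = 4² = 16)
(S(N, 30) - 49967)*(-35924 + ((12368 - 3293) - M)) = ((30 + 16) - 49967)*(-35924 + ((12368 - 3293) - 1*(-684))) = (46 - 49967)*(-35924 + (9075 + 684)) = -49921*(-35924 + 9759) = -49921*(-26165) = 1306182965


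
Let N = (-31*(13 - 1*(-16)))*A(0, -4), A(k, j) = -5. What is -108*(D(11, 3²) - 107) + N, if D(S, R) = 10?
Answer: 14971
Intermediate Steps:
N = 4495 (N = -31*(13 - 1*(-16))*(-5) = -31*(13 + 16)*(-5) = -31*29*(-5) = -899*(-5) = 4495)
-108*(D(11, 3²) - 107) + N = -108*(10 - 107) + 4495 = -108*(-97) + 4495 = 10476 + 4495 = 14971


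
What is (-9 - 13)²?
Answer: 484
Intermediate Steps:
(-9 - 13)² = (-22)² = 484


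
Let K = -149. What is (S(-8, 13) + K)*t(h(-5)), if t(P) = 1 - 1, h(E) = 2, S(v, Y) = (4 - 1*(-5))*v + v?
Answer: 0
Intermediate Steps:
S(v, Y) = 10*v (S(v, Y) = (4 + 5)*v + v = 9*v + v = 10*v)
t(P) = 0
(S(-8, 13) + K)*t(h(-5)) = (10*(-8) - 149)*0 = (-80 - 149)*0 = -229*0 = 0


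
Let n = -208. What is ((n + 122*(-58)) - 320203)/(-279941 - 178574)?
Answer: 327487/458515 ≈ 0.71423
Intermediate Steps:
((n + 122*(-58)) - 320203)/(-279941 - 178574) = ((-208 + 122*(-58)) - 320203)/(-279941 - 178574) = ((-208 - 7076) - 320203)/(-458515) = (-7284 - 320203)*(-1/458515) = -327487*(-1/458515) = 327487/458515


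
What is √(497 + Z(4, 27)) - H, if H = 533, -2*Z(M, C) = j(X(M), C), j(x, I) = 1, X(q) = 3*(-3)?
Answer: -533 + √1986/2 ≈ -510.72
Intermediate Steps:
X(q) = -9
Z(M, C) = -½ (Z(M, C) = -½*1 = -½)
√(497 + Z(4, 27)) - H = √(497 - ½) - 1*533 = √(993/2) - 533 = √1986/2 - 533 = -533 + √1986/2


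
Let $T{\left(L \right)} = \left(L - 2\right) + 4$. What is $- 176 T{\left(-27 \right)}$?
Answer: $4400$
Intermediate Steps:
$T{\left(L \right)} = 2 + L$ ($T{\left(L \right)} = \left(-2 + L\right) + 4 = 2 + L$)
$- 176 T{\left(-27 \right)} = - 176 \left(2 - 27\right) = \left(-176\right) \left(-25\right) = 4400$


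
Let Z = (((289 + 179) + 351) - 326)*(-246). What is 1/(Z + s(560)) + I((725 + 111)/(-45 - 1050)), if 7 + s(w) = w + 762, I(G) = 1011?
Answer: 121282592/119963 ≈ 1011.0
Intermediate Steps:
s(w) = 755 + w (s(w) = -7 + (w + 762) = -7 + (762 + w) = 755 + w)
Z = -121278 (Z = ((468 + 351) - 326)*(-246) = (819 - 326)*(-246) = 493*(-246) = -121278)
1/(Z + s(560)) + I((725 + 111)/(-45 - 1050)) = 1/(-121278 + (755 + 560)) + 1011 = 1/(-121278 + 1315) + 1011 = 1/(-119963) + 1011 = -1/119963 + 1011 = 121282592/119963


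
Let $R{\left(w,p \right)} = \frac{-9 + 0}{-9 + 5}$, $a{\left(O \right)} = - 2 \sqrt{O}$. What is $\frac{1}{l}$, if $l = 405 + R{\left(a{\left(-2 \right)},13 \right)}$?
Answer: $\frac{4}{1629} \approx 0.0024555$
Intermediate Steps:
$R{\left(w,p \right)} = \frac{9}{4}$ ($R{\left(w,p \right)} = - \frac{9}{-4} = \left(-9\right) \left(- \frac{1}{4}\right) = \frac{9}{4}$)
$l = \frac{1629}{4}$ ($l = 405 + \frac{9}{4} = \frac{1629}{4} \approx 407.25$)
$\frac{1}{l} = \frac{1}{\frac{1629}{4}} = \frac{4}{1629}$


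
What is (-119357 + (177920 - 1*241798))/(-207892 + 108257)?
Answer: 36647/19927 ≈ 1.8391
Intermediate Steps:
(-119357 + (177920 - 1*241798))/(-207892 + 108257) = (-119357 + (177920 - 241798))/(-99635) = (-119357 - 63878)*(-1/99635) = -183235*(-1/99635) = 36647/19927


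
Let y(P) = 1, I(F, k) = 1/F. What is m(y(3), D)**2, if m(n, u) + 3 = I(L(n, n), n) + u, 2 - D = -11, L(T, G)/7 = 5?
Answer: 123201/1225 ≈ 100.57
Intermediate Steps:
L(T, G) = 35 (L(T, G) = 7*5 = 35)
D = 13 (D = 2 - 1*(-11) = 2 + 11 = 13)
m(n, u) = -104/35 + u (m(n, u) = -3 + (1/35 + u) = -104/35 + u)
m(y(3), D)**2 = (-104/35 + 13)**2 = (351/35)**2 = 123201/1225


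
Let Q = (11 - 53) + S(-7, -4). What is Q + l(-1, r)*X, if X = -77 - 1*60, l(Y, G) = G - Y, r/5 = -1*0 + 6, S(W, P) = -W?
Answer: -4282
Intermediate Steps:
r = 30 (r = 5*(-1*0 + 6) = 5*(0 + 6) = 5*6 = 30)
X = -137 (X = -77 - 60 = -137)
Q = -35 (Q = (11 - 53) - 1*(-7) = -42 + 7 = -35)
Q + l(-1, r)*X = -35 + (30 - 1*(-1))*(-137) = -35 + (30 + 1)*(-137) = -35 + 31*(-137) = -35 - 4247 = -4282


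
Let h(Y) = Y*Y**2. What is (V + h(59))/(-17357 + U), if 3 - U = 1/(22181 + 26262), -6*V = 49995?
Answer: -19091047199/1681359646 ≈ -11.355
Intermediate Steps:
V = -16665/2 (V = -1/6*49995 = -16665/2 ≈ -8332.5)
h(Y) = Y**3
U = 145328/48443 (U = 3 - 1/(22181 + 26262) = 3 - 1/48443 = 145328/48443 ≈ 3.0000)
(V + h(59))/(-17357 + U) = (-16665/2 + 59**3)/(-17357 + 145328/48443) = (-16665/2 + 205379)/(-840679823/48443) = (394093/2)*(-48443/840679823) = -19091047199/1681359646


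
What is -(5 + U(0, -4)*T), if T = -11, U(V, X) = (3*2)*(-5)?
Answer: -335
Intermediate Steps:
U(V, X) = -30 (U(V, X) = 6*(-5) = -30)
-(5 + U(0, -4)*T) = -(5 - 30*(-11)) = -(5 + 330) = -1*335 = -335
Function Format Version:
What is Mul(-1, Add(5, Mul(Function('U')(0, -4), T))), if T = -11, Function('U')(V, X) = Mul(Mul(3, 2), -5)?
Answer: -335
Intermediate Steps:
Function('U')(V, X) = -30 (Function('U')(V, X) = Mul(6, -5) = -30)
Mul(-1, Add(5, Mul(Function('U')(0, -4), T))) = Mul(-1, Add(5, Mul(-30, -11))) = Mul(-1, Add(5, 330)) = Mul(-1, 335) = -335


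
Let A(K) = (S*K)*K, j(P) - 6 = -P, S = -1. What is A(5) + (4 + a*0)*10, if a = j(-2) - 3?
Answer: 15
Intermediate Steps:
j(P) = 6 - P
A(K) = -K² (A(K) = (-K)*K = -K²)
a = 5 (a = (6 - 1*(-2)) - 3 = (6 + 2) - 3 = 8 - 3 = 5)
A(5) + (4 + a*0)*10 = -1*5² + (4 + 5*0)*10 = -1*25 + (4 + 0)*10 = -25 + 4*10 = -25 + 40 = 15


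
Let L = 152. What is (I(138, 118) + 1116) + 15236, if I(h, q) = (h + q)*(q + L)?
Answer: 85472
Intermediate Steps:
I(h, q) = (152 + q)*(h + q) (I(h, q) = (h + q)*(q + 152) = (h + q)*(152 + q) = (152 + q)*(h + q))
(I(138, 118) + 1116) + 15236 = ((118² + 152*138 + 152*118 + 138*118) + 1116) + 15236 = ((13924 + 20976 + 17936 + 16284) + 1116) + 15236 = (69120 + 1116) + 15236 = 70236 + 15236 = 85472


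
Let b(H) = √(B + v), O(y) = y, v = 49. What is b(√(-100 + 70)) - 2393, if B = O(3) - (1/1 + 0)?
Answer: -2393 + √51 ≈ -2385.9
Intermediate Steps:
B = 2 (B = 3 - (1/1 + 0) = 3 - (1 + 0) = 3 - 1 = 2)
b(H) = √51 (b(H) = √(2 + 49) = √51)
b(√(-100 + 70)) - 2393 = √51 - 2393 = -2393 + √51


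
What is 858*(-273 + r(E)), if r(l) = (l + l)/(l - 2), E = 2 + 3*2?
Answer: -231946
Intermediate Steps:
E = 8 (E = 2 + 6 = 8)
r(l) = 2*l/(-2 + l) (r(l) = (2*l)/(-2 + l) = 2*l/(-2 + l))
858*(-273 + r(E)) = 858*(-273 + 2*8/(-2 + 8)) = 858*(-273 + 2*8/6) = 858*(-273 + 2*8*(1/6)) = 858*(-273 + 8/3) = 858*(-811/3) = -231946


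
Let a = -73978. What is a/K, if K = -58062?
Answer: 36989/29031 ≈ 1.2741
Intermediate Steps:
a/K = -73978/(-58062) = -73978*(-1/58062) = 36989/29031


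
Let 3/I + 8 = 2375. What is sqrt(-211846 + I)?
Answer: I*sqrt(131878582977)/789 ≈ 460.27*I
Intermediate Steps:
I = 1/789 (I = 3/(-8 + 2375) = 3/2367 = 3*(1/2367) = 1/789 ≈ 0.0012674)
sqrt(-211846 + I) = sqrt(-211846 + 1/789) = sqrt(-167146493/789) = I*sqrt(131878582977)/789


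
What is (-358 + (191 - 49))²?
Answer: 46656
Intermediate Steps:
(-358 + (191 - 49))² = (-358 + 142)² = (-216)² = 46656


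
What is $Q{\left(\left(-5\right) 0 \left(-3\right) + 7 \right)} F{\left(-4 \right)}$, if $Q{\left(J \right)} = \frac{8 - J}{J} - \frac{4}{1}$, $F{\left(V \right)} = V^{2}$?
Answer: $- \frac{432}{7} \approx -61.714$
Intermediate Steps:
$Q{\left(J \right)} = -4 + \frac{8 - J}{J}$ ($Q{\left(J \right)} = \frac{8 - J}{J} - 4 = -4 + \frac{8 - J}{J}$)
$Q{\left(\left(-5\right) 0 \left(-3\right) + 7 \right)} F{\left(-4 \right)} = \left(-5 + \frac{8}{\left(-5\right) 0 \left(-3\right) + 7}\right) \left(-4\right)^{2} = \left(-5 + \frac{8}{0 \left(-3\right) + 7}\right) 16 = \left(-5 + \frac{8}{0 + 7}\right) 16 = \left(-5 + \frac{8}{7}\right) 16 = \left(- \frac{27}{7}\right) 16 = - \frac{432}{7}$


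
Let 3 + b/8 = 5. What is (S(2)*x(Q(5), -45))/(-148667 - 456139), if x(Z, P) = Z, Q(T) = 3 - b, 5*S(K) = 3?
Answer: 13/1008010 ≈ 1.2897e-5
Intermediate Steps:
b = 16 (b = -24 + 8*5 = -24 + 40 = 16)
S(K) = 3/5 (S(K) = (1/5)*3 = 3/5)
Q(T) = -13 (Q(T) = 3 - 1*16 = 3 - 16 = -13)
(S(2)*x(Q(5), -45))/(-148667 - 456139) = ((3/5)*(-13))/(-148667 - 456139) = -39/5/(-604806) = -39/5*(-1/604806) = 13/1008010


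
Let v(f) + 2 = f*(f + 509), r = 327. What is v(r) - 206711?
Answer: 66659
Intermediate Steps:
v(f) = -2 + f*(509 + f) (v(f) = -2 + f*(f + 509) = -2 + f*(509 + f))
v(r) - 206711 = (-2 + 327**2 + 509*327) - 206711 = (-2 + 106929 + 166443) - 206711 = 273370 - 206711 = 66659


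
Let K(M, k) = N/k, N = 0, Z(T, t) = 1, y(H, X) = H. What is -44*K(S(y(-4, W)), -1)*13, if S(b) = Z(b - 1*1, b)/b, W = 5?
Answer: 0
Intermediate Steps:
S(b) = 1/b
K(M, k) = 0 (K(M, k) = 0/k = 0)
-44*K(S(y(-4, W)), -1)*13 = -44*0*13 = 0*13 = 0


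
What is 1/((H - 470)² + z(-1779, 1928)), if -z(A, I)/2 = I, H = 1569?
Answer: 1/1203945 ≈ 8.3060e-7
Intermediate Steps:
z(A, I) = -2*I
1/((H - 470)² + z(-1779, 1928)) = 1/((1569 - 470)² - 2*1928) = 1/(1099² - 3856) = 1/(1207801 - 3856) = 1/1203945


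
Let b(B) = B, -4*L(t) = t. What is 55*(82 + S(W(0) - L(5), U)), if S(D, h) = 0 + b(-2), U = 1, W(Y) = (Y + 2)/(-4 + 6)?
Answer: 4400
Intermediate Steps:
L(t) = -t/4
W(Y) = 1 + Y/2 (W(Y) = (2 + Y)/2 = (2 + Y)*(½) = 1 + Y/2)
S(D, h) = -2 (S(D, h) = 0 - 2 = -2)
55*(82 + S(W(0) - L(5), U)) = 55*(82 - 2) = 55*80 = 4400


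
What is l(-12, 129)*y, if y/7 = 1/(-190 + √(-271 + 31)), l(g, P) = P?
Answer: -17157/3634 - 903*I*√15/9085 ≈ -4.7212 - 0.38495*I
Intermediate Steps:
y = 7/(-190 + 4*I*√15) (y = 7/(-190 + √(-271 + 31)) = 7/(-190 + √(-240)) = 7/(-190 + 4*I*√15) ≈ -0.036599 - 0.0029841*I)
l(-12, 129)*y = 129*(-133/3634 - 7*I*√15/9085) = -17157/3634 - 903*I*√15/9085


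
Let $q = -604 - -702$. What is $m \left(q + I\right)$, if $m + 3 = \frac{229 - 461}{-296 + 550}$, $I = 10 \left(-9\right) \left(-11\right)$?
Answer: $- \frac{540736}{127} \approx -4257.8$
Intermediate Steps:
$q = 98$ ($q = -604 + 702 = 98$)
$I = 990$ ($I = \left(-90\right) \left(-11\right) = 990$)
$m = - \frac{497}{127}$ ($m = -3 + \frac{229 - 461}{-296 + 550} = -3 - \frac{232}{254} = -3 - \frac{116}{127} = - \frac{497}{127} \approx -3.9134$)
$m \left(q + I\right) = - \frac{497 \left(98 + 990\right)}{127} = \left(- \frac{497}{127}\right) 1088 = - \frac{540736}{127}$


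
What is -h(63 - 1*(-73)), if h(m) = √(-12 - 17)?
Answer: -I*√29 ≈ -5.3852*I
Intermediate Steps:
h(m) = I*√29 (h(m) = √(-29) = I*√29)
-h(63 - 1*(-73)) = -I*√29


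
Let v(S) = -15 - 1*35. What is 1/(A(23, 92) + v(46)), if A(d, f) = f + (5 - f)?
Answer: -1/45 ≈ -0.022222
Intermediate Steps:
v(S) = -50 (v(S) = -15 - 35 = -50)
A(d, f) = 5
1/(A(23, 92) + v(46)) = 1/(5 - 50) = 1/(-45) = -1/45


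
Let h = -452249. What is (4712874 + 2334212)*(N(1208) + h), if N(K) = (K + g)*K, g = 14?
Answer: 7215701626722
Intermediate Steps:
N(K) = K*(14 + K) (N(K) = (K + 14)*K = (14 + K)*K = K*(14 + K))
(4712874 + 2334212)*(N(1208) + h) = (4712874 + 2334212)*(1208*(14 + 1208) - 452249) = 7047086*(1208*1222 - 452249) = 7047086*(1476176 - 452249) = 7047086*1023927 = 7215701626722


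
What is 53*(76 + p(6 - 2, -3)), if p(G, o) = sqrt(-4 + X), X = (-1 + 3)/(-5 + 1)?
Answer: 4028 + 159*I*sqrt(2)/2 ≈ 4028.0 + 112.43*I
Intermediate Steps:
X = -1/2 (X = 2/(-4) = 2*(-1/4) = -1/2 ≈ -0.50000)
p(G, o) = 3*I*sqrt(2)/2 (p(G, o) = sqrt(-4 - 1/2) = sqrt(-9/2) = 3*I*sqrt(2)/2)
53*(76 + p(6 - 2, -3)) = 53*(76 + 3*I*sqrt(2)/2) = 4028 + 159*I*sqrt(2)/2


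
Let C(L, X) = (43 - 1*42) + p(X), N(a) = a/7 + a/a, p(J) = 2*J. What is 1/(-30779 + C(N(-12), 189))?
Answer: -1/30400 ≈ -3.2895e-5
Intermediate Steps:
N(a) = 1 + a/7 (N(a) = a*(⅐) + 1 = a/7 + 1 = 1 + a/7)
C(L, X) = 1 + 2*X (C(L, X) = (43 - 1*42) + 2*X = (43 - 42) + 2*X = 1 + 2*X)
1/(-30779 + C(N(-12), 189)) = 1/(-30779 + (1 + 2*189)) = 1/(-30779 + (1 + 378)) = 1/(-30779 + 379) = 1/(-30400) = -1/30400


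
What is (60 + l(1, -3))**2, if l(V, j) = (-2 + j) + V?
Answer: 3136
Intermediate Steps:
l(V, j) = -2 + V + j
(60 + l(1, -3))**2 = (60 + (-2 + 1 - 3))**2 = (60 - 4)**2 = 56**2 = 3136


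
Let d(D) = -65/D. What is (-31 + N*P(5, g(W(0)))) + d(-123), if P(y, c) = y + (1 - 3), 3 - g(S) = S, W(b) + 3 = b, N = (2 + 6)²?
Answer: 19868/123 ≈ 161.53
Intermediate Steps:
N = 64 (N = 8² = 64)
W(b) = -3 + b
g(S) = 3 - S
P(y, c) = -2 + y (P(y, c) = y - 2 = -2 + y)
(-31 + N*P(5, g(W(0)))) + d(-123) = (-31 + 64*(-2 + 5)) - 65/(-123) = (-31 + 64*3) - 65*(-1/123) = (-31 + 192) + 65/123 = 161 + 65/123 = 19868/123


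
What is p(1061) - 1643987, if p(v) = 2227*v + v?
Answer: 719921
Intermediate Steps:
p(v) = 2228*v
p(1061) - 1643987 = 2228*1061 - 1643987 = 2363908 - 1643987 = 719921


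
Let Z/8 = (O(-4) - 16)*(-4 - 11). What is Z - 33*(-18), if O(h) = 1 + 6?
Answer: 1674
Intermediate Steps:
O(h) = 7
Z = 1080 (Z = 8*((7 - 16)*(-4 - 11)) = 8*(-9*(-15)) = 8*135 = 1080)
Z - 33*(-18) = 1080 - 33*(-18) = 1080 + 594 = 1674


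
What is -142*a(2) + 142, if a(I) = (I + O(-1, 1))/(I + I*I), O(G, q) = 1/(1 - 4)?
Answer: 923/9 ≈ 102.56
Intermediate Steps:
O(G, q) = -1/3 (O(G, q) = 1/(-3) = -1/3)
a(I) = (-1/3 + I)/(I + I**2) (a(I) = (I - 1/3)/(I + I*I) = (-1/3 + I)/(I + I**2))
-142*a(2) + 142 = -142*(-1/3 + 2)/(2*(1 + 2)) + 142 = -71*5/(3*3) + 142 = -142*5/18 + 142 = -355/9 + 142 = 923/9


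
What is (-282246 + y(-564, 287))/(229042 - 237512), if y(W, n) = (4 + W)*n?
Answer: 221483/4235 ≈ 52.298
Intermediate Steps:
y(W, n) = n*(4 + W)
(-282246 + y(-564, 287))/(229042 - 237512) = (-282246 + 287*(4 - 564))/(229042 - 237512) = (-282246 + 287*(-560))/(-8470) = (-282246 - 160720)*(-1/8470) = -442966*(-1/8470) = 221483/4235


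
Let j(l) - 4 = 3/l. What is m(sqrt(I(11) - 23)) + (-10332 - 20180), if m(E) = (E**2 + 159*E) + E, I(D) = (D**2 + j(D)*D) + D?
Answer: -30356 + 320*sqrt(39) ≈ -28358.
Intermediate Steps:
j(l) = 4 + 3/l
I(D) = D + D**2 + D*(4 + 3/D) (I(D) = (D**2 + (4 + 3/D)*D) + D = (D**2 + D*(4 + 3/D)) + D = D + D**2 + D*(4 + 3/D))
m(E) = E**2 + 160*E
m(sqrt(I(11) - 23)) + (-10332 - 20180) = sqrt((3 + 11**2 + 5*11) - 23)*(160 + sqrt((3 + 11**2 + 5*11) - 23)) + (-10332 - 20180) = sqrt((3 + 121 + 55) - 23)*(160 + sqrt((3 + 121 + 55) - 23)) - 30512 = sqrt(179 - 23)*(160 + sqrt(179 - 23)) - 30512 = sqrt(156)*(160 + sqrt(156)) - 30512 = (2*sqrt(39))*(160 + 2*sqrt(39)) - 30512 = 2*sqrt(39)*(160 + 2*sqrt(39)) - 30512 = -30512 + 2*sqrt(39)*(160 + 2*sqrt(39))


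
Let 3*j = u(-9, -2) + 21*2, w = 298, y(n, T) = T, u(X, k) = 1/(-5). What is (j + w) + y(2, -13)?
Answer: 4484/15 ≈ 298.93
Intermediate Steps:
u(X, k) = -⅕
j = 209/15 (j = (-⅕ + 21*2)/3 = (-⅕ + 42)/3 = (⅓)*(209/5) = 209/15 ≈ 13.933)
(j + w) + y(2, -13) = (209/15 + 298) - 13 = 4679/15 - 13 = 4484/15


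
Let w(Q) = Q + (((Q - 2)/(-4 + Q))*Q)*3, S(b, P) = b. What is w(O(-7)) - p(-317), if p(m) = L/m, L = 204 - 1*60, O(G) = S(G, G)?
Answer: -82738/3487 ≈ -23.728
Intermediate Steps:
O(G) = G
L = 144 (L = 204 - 60 = 144)
w(Q) = Q + 3*Q*(-2 + Q)/(-4 + Q) (w(Q) = Q + (((-2 + Q)/(-4 + Q))*Q)*3 = Q + (Q*(-2 + Q)/(-4 + Q))*3 = Q + 3*Q*(-2 + Q)/(-4 + Q))
p(m) = 144/m
w(O(-7)) - p(-317) = 2*(-7)*(-5 + 2*(-7))/(-4 - 7) - 144/(-317) = 2*(-7)*(-5 - 14)/(-11) - 144*(-1)/317 = 2*(-7)*(-1/11)*(-19) - 1*(-144/317) = -266/11 + 144/317 = -82738/3487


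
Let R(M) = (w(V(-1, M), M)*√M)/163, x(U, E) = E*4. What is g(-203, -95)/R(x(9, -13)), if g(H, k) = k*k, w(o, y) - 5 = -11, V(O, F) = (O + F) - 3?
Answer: 1471075*I*√13/156 ≈ 34000.0*I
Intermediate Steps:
x(U, E) = 4*E
V(O, F) = -3 + F + O (V(O, F) = (F + O) - 3 = -3 + F + O)
w(o, y) = -6 (w(o, y) = 5 - 11 = -6)
R(M) = -6*√M/163
g(H, k) = k²
g(-203, -95)/R(x(9, -13)) = (-95)²/((-6*2*I*√13/163)) = 9025/((-12*I*√13/163)) = 9025*(163*I*√13/156) = 1471075*I*√13/156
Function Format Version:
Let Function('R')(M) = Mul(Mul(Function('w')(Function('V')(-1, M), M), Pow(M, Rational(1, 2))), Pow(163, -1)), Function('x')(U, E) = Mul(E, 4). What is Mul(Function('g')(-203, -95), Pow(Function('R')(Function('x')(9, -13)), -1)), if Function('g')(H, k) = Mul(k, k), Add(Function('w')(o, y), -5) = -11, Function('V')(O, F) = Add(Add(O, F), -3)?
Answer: Mul(Rational(1471075, 156), I, Pow(13, Rational(1, 2))) ≈ Mul(34000., I)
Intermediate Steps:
Function('x')(U, E) = Mul(4, E)
Function('V')(O, F) = Add(-3, F, O) (Function('V')(O, F) = Add(Add(F, O), -3) = Add(-3, F, O))
Function('w')(o, y) = -6 (Function('w')(o, y) = Add(5, -11) = -6)
Function('R')(M) = Mul(Rational(-6, 163), Pow(M, Rational(1, 2))) (Function('R')(M) = Mul(Mul(-6, Pow(M, Rational(1, 2))), Pow(163, -1)) = Mul(Mul(-6, Pow(M, Rational(1, 2))), Rational(1, 163)) = Mul(Rational(-6, 163), Pow(M, Rational(1, 2))))
Function('g')(H, k) = Pow(k, 2)
Mul(Function('g')(-203, -95), Pow(Function('R')(Function('x')(9, -13)), -1)) = Mul(Pow(-95, 2), Pow(Mul(Rational(-6, 163), Pow(Mul(4, -13), Rational(1, 2))), -1)) = Mul(9025, Pow(Mul(Rational(-6, 163), Pow(-52, Rational(1, 2))), -1)) = Mul(9025, Pow(Mul(Rational(-6, 163), Mul(2, I, Pow(13, Rational(1, 2)))), -1)) = Mul(9025, Pow(Mul(Rational(-12, 163), I, Pow(13, Rational(1, 2))), -1)) = Mul(9025, Mul(Rational(163, 156), I, Pow(13, Rational(1, 2)))) = Mul(Rational(1471075, 156), I, Pow(13, Rational(1, 2)))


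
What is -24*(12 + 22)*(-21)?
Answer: 17136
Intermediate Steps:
-24*(12 + 22)*(-21) = -24*34*(-21) = -816*(-21) = 17136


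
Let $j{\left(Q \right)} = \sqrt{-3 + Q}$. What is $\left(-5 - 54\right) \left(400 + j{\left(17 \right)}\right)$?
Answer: $-23600 - 59 \sqrt{14} \approx -23821.0$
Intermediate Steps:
$\left(-5 - 54\right) \left(400 + j{\left(17 \right)}\right) = \left(-5 - 54\right) \left(400 + \sqrt{-3 + 17}\right) = \left(-5 - 54\right) \left(400 + \sqrt{14}\right) = - 59 \left(400 + \sqrt{14}\right) = -23600 - 59 \sqrt{14}$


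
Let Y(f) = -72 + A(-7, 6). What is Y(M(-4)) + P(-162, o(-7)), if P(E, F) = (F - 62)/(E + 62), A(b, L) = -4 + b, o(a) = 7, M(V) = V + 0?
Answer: -1649/20 ≈ -82.450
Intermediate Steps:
M(V) = V
Y(f) = -83 (Y(f) = -72 + (-4 - 7) = -72 - 11 = -83)
P(E, F) = (-62 + F)/(62 + E)
Y(M(-4)) + P(-162, o(-7)) = -83 + (-62 + 7)/(62 - 162) = -83 - 55/(-100) = -83 - 1/100*(-55) = -83 + 11/20 = -1649/20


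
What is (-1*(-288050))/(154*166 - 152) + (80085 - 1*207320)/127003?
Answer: 16674959165/1613700118 ≈ 10.333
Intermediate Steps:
(-1*(-288050))/(154*166 - 152) + (80085 - 1*207320)/127003 = 288050/(25564 - 152) + (80085 - 207320)*(1/127003) = 288050/25412 - 127235*1/127003 = 288050*(1/25412) - 127235/127003 = 144025/12706 - 127235/127003 = 16674959165/1613700118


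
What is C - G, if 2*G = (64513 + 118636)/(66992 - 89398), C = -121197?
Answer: -5430896815/44812 ≈ -1.2119e+5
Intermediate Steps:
G = -183149/44812 (G = ((64513 + 118636)/(66992 - 89398))/2 = (183149/(-22406))/2 = (183149*(-1/22406))/2 = (½)*(-183149/22406) = -183149/44812 ≈ -4.0871)
C - G = -121197 - 1*(-183149/44812) = -121197 + 183149/44812 = -5430896815/44812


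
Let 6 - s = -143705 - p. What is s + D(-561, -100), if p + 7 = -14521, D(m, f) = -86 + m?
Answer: 128536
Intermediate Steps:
p = -14528 (p = -7 - 14521 = -14528)
s = 129183 (s = 6 - (-143705 - 1*(-14528)) = 6 - (-143705 + 14528) = 6 - 1*(-129177) = 6 + 129177 = 129183)
s + D(-561, -100) = 129183 + (-86 - 561) = 129183 - 647 = 128536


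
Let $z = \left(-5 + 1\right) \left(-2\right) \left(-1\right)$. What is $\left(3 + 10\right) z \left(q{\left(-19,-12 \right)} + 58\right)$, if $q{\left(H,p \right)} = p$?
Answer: $-4784$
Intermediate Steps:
$z = -8$ ($z = \left(-4\right) \left(-2\right) \left(-1\right) = 8 \left(-1\right) = -8$)
$\left(3 + 10\right) z \left(q{\left(-19,-12 \right)} + 58\right) = \left(3 + 10\right) \left(-8\right) \left(-12 + 58\right) = 13 \left(-8\right) 46 = \left(-104\right) 46 = -4784$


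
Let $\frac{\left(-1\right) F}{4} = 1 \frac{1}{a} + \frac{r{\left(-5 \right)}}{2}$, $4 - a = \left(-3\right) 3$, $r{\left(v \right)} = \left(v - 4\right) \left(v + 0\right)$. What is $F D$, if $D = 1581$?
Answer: $- \frac{1856094}{13} \approx -1.4278 \cdot 10^{5}$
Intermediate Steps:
$r{\left(v \right)} = v \left(-4 + v\right)$ ($r{\left(v \right)} = \left(-4 + v\right) v = v \left(-4 + v\right)$)
$a = 13$ ($a = 4 - \left(-3\right) 3 = 4 - -9 = 4 + 9 = 13$)
$F = - \frac{1174}{13}$ ($F = - 4 \left(1 \cdot \frac{1}{13} + \frac{\left(-5\right) \left(-4 - 5\right)}{2}\right) = - 4 \left(1 \cdot \frac{1}{13} + \left(-5\right) \left(-9\right) \frac{1}{2}\right) = - 4 \left(\frac{1}{13} + 45 \cdot \frac{1}{2}\right) = - 4 \left(\frac{1}{13} + \frac{45}{2}\right) = \left(-4\right) \frac{587}{26} = - \frac{1174}{13} \approx -90.308$)
$F D = \left(- \frac{1174}{13}\right) 1581 = - \frac{1856094}{13}$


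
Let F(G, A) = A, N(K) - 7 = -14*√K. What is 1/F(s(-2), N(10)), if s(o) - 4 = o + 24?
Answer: -1/273 - 2*√10/273 ≈ -0.026830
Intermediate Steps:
N(K) = 7 - 14*√K
s(o) = 28 + o (s(o) = 4 + (o + 24) = 4 + (24 + o) = 28 + o)
1/F(s(-2), N(10)) = 1/(7 - 14*√10)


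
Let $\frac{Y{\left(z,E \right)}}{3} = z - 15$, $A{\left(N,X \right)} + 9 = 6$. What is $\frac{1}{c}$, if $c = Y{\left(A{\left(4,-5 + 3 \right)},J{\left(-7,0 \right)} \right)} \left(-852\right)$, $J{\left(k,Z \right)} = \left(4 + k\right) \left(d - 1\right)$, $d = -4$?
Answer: $\frac{1}{46008} \approx 2.1735 \cdot 10^{-5}$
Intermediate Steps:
$J{\left(k,Z \right)} = -20 - 5 k$ ($J{\left(k,Z \right)} = \left(4 + k\right) \left(-4 - 1\right) = \left(4 + k\right) \left(-5\right) = -20 - 5 k$)
$A{\left(N,X \right)} = -3$ ($A{\left(N,X \right)} = -9 + 6 = -3$)
$Y{\left(z,E \right)} = -45 + 3 z$ ($Y{\left(z,E \right)} = 3 \left(z - 15\right) = 3 \left(-15 + z\right) = -45 + 3 z$)
$c = 46008$ ($c = \left(-45 + 3 \left(-3\right)\right) \left(-852\right) = \left(-45 - 9\right) \left(-852\right) = \left(-54\right) \left(-852\right) = 46008$)
$\frac{1}{c} = \frac{1}{46008}$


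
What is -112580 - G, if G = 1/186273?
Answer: -20970614341/186273 ≈ -1.1258e+5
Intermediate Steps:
G = 1/186273 ≈ 5.3685e-6
-112580 - G = -112580 - 1*1/186273 = -112580 - 1/186273 = -20970614341/186273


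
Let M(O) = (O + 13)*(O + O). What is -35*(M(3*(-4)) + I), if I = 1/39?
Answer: 32725/39 ≈ 839.10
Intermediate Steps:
M(O) = 2*O*(13 + O) (M(O) = (13 + O)*(2*O) = 2*O*(13 + O))
I = 1/39 ≈ 0.025641
-35*(M(3*(-4)) + I) = -35*(2*(3*(-4))*(13 + 3*(-4)) + 1/39) = -35*(2*(-12)*(13 - 12) + 1/39) = -35*(2*(-12)*1 + 1/39) = -35*(-24 + 1/39) = -35*(-935/39) = 32725/39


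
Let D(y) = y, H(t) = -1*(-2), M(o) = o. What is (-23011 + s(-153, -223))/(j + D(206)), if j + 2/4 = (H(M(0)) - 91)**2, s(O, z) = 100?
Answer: -45822/16253 ≈ -2.8193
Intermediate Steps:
H(t) = 2
j = 15841/2 (j = -1/2 + (2 - 91)**2 = -1/2 + (-89)**2 = -1/2 + 7921 = 15841/2 ≈ 7920.5)
(-23011 + s(-153, -223))/(j + D(206)) = (-23011 + 100)/(15841/2 + 206) = -22911/16253/2 = -22911*2/16253 = -45822/16253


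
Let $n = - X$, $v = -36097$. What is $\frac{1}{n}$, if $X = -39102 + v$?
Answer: $\frac{1}{75199} \approx 1.3298 \cdot 10^{-5}$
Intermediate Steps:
$X = -75199$ ($X = -39102 - 36097 = -75199$)
$n = 75199$ ($n = \left(-1\right) \left(-75199\right) = 75199$)
$\frac{1}{n} = \frac{1}{75199}$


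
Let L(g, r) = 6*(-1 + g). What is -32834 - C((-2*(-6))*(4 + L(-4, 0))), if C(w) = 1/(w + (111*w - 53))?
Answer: -1149091497/34997 ≈ -32834.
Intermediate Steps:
L(g, r) = -6 + 6*g
C(w) = 1/(-53 + 112*w) (C(w) = 1/(w + (-53 + 111*w)) = 1/(-53 + 112*w))
-32834 - C((-2*(-6))*(4 + L(-4, 0))) = -32834 - 1/(-53 + 112*((-2*(-6))*(4 + (-6 + 6*(-4))))) = -32834 - 1/(-53 + 112*(12*(4 + (-6 - 24)))) = -32834 - 1/(-53 + 112*(12*(4 - 30))) = -32834 - 1/(-53 + 112*(12*(-26))) = -32834 - 1/(-53 + 112*(-312)) = -32834 - 1/(-53 - 34944) = -32834 - 1/(-34997) = -32834 - 1*(-1/34997) = -32834 + 1/34997 = -1149091497/34997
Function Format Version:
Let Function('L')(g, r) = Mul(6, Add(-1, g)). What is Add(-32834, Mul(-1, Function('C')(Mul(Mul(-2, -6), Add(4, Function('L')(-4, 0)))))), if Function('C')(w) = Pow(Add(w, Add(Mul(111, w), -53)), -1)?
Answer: Rational(-1149091497, 34997) ≈ -32834.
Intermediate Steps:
Function('L')(g, r) = Add(-6, Mul(6, g))
Function('C')(w) = Pow(Add(-53, Mul(112, w)), -1) (Function('C')(w) = Pow(Add(w, Add(-53, Mul(111, w))), -1) = Pow(Add(-53, Mul(112, w)), -1))
Add(-32834, Mul(-1, Function('C')(Mul(Mul(-2, -6), Add(4, Function('L')(-4, 0)))))) = Add(-32834, Mul(-1, Pow(Add(-53, Mul(112, Mul(Mul(-2, -6), Add(4, Add(-6, Mul(6, -4)))))), -1))) = Add(-32834, Mul(-1, Pow(Add(-53, Mul(112, Mul(12, Add(4, Add(-6, -24))))), -1))) = Add(-32834, Mul(-1, Pow(Add(-53, Mul(112, Mul(12, Add(4, -30)))), -1))) = Add(-32834, Mul(-1, Pow(Add(-53, Mul(112, Mul(12, -26))), -1))) = Add(-32834, Mul(-1, Pow(Add(-53, Mul(112, -312)), -1))) = Add(-32834, Mul(-1, Pow(Add(-53, -34944), -1))) = Add(-32834, Mul(-1, Pow(-34997, -1))) = Add(-32834, Mul(-1, Rational(-1, 34997))) = Add(-32834, Rational(1, 34997)) = Rational(-1149091497, 34997)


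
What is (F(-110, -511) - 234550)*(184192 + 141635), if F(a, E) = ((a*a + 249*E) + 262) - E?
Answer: -113686253532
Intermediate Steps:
F(a, E) = 262 + a² + 248*E (F(a, E) = ((a² + 249*E) + 262) - E = (262 + a² + 249*E) - E = 262 + a² + 248*E)
(F(-110, -511) - 234550)*(184192 + 141635) = ((262 + (-110)² + 248*(-511)) - 234550)*(184192 + 141635) = ((262 + 12100 - 126728) - 234550)*325827 = (-114366 - 234550)*325827 = -348916*325827 = -113686253532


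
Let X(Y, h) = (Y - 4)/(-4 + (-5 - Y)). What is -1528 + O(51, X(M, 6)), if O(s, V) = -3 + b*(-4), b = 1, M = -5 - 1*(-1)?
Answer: -1535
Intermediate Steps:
M = -4 (M = -5 + 1 = -4)
X(Y, h) = (-4 + Y)/(-9 - Y)
O(s, V) = -7 (O(s, V) = -3 + 1*(-4) = -3 - 4 = -7)
-1528 + O(51, X(M, 6)) = -1528 - 7 = -1535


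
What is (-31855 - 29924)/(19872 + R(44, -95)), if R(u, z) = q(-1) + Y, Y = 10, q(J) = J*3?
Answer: -61779/19879 ≈ -3.1077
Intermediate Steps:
q(J) = 3*J
R(u, z) = 7 (R(u, z) = 3*(-1) + 10 = -3 + 10 = 7)
(-31855 - 29924)/(19872 + R(44, -95)) = (-31855 - 29924)/(19872 + 7) = -61779/19879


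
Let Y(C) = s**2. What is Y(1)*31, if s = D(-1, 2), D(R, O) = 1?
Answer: 31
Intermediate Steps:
s = 1
Y(C) = 1 (Y(C) = 1**2 = 1)
Y(1)*31 = 1*31 = 31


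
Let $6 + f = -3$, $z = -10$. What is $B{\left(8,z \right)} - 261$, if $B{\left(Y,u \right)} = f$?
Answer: $-270$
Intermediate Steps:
$f = -9$ ($f = -6 - 3 = -9$)
$B{\left(Y,u \right)} = -9$
$B{\left(8,z \right)} - 261 = -9 - 261 = -270$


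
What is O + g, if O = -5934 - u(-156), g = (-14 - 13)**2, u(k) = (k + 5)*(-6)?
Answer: -6111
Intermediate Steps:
u(k) = -30 - 6*k (u(k) = (5 + k)*(-6) = -30 - 6*k)
g = 729 (g = (-27)**2 = 729)
O = -6840 (O = -5934 - (-30 - 6*(-156)) = -5934 - (-30 + 936) = -5934 - 1*906 = -5934 - 906 = -6840)
O + g = -6840 + 729 = -6111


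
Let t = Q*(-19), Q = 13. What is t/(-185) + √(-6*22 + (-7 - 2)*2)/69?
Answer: 247/185 + 5*I*√6/69 ≈ 1.3351 + 0.1775*I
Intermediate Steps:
t = -247 (t = 13*(-19) = -247)
t/(-185) + √(-6*22 + (-7 - 2)*2)/69 = -247/(-185) + √(-6*22 + (-7 - 2)*2)/69 = -247*(-1/185) + √(-132 - 9*2)*(1/69) = 247/185 + √(-132 - 18)*(1/69) = 247/185 + √(-150)*(1/69) = 247/185 + (5*I*√6)*(1/69) = 247/185 + 5*I*√6/69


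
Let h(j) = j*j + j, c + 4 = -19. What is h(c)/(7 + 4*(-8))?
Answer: -506/25 ≈ -20.240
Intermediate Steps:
c = -23 (c = -4 - 19 = -23)
h(j) = j + j**2 (h(j) = j**2 + j = j + j**2)
h(c)/(7 + 4*(-8)) = (-23*(1 - 23))/(7 + 4*(-8)) = (-23*(-22))/(7 - 32) = 506/(-25) = 506*(-1/25) = -506/25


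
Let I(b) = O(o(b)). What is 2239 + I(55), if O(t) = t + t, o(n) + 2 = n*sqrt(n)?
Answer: 2235 + 110*sqrt(55) ≈ 3050.8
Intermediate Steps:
o(n) = -2 + n**(3/2) (o(n) = -2 + n*sqrt(n) = -2 + n**(3/2))
O(t) = 2*t
I(b) = -4 + 2*b**(3/2) (I(b) = 2*(-2 + b**(3/2)) = -4 + 2*b**(3/2))
2239 + I(55) = 2239 + (-4 + 2*55**(3/2)) = 2239 + (-4 + 2*(55*sqrt(55))) = 2239 + (-4 + 110*sqrt(55)) = 2235 + 110*sqrt(55)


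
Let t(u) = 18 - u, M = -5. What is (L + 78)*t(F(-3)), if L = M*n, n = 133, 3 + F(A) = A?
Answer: -14088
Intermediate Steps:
F(A) = -3 + A
L = -665 (L = -5*133 = -665)
(L + 78)*t(F(-3)) = (-665 + 78)*(18 - (-3 - 3)) = -587*(18 - 1*(-6)) = -587*(18 + 6) = -587*24 = -14088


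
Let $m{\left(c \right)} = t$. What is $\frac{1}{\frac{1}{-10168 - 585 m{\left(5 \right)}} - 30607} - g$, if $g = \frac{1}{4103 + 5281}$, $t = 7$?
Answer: $- \frac{285195817}{2048281536264} \approx -0.00013924$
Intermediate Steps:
$m{\left(c \right)} = 7$
$g = \frac{1}{9384} \approx 0.00010656$
$\frac{1}{\frac{1}{-10168 - 585 m{\left(5 \right)}} - 30607} - g = \frac{1}{\frac{1}{-10168 - 4095} - 30607} - \frac{1}{9384} = \frac{1}{\frac{1}{-14263} - 30607} - \frac{1}{9384} = \frac{1}{- \frac{1}{14263} - 30607} - \frac{1}{9384} = \frac{1}{- \frac{436547642}{14263}} - \frac{1}{9384} = - \frac{14263}{436547642} - \frac{1}{9384} = - \frac{285195817}{2048281536264}$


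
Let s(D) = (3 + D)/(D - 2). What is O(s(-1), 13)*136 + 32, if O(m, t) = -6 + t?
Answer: 984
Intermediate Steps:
s(D) = (3 + D)/(-2 + D)
O(s(-1), 13)*136 + 32 = (-6 + 13)*136 + 32 = 7*136 + 32 = 952 + 32 = 984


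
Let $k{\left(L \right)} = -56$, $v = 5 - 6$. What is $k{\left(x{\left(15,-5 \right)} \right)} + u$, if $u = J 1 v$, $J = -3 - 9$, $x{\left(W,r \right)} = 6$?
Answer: $-44$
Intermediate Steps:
$v = -1$ ($v = 5 - 6 = -1$)
$J = -12$ ($J = -3 - 9 = -12$)
$u = 12$ ($u = \left(-12\right) 1 \left(-1\right) = \left(-12\right) \left(-1\right) = 12$)
$k{\left(x{\left(15,-5 \right)} \right)} + u = -56 + 12 = -44$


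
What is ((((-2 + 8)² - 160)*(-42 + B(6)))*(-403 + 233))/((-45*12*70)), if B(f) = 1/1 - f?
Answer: 24769/945 ≈ 26.211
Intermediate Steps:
B(f) = 1 - f
((((-2 + 8)² - 160)*(-42 + B(6)))*(-403 + 233))/((-45*12*70)) = ((((-2 + 8)² - 160)*(-42 + (1 - 1*6)))*(-403 + 233))/((-45*12*70)) = (((6² - 160)*(-42 + (1 - 6)))*(-170))/((-540*70)) = (((36 - 160)*(-42 - 5))*(-170))/(-37800) = (-124*(-47)*(-170))*(-1/37800) = (5828*(-170))*(-1/37800) = -990760*(-1/37800) = 24769/945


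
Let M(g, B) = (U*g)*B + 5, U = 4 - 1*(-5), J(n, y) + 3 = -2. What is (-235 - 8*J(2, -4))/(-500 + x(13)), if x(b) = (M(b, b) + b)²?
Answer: -195/2368021 ≈ -8.2347e-5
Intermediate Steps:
J(n, y) = -5 (J(n, y) = -3 - 2 = -5)
U = 9 (U = 4 + 5 = 9)
M(g, B) = 5 + 9*B*g (M(g, B) = (9*g)*B + 5 = 9*B*g + 5 = 5 + 9*B*g)
x(b) = (5 + b + 9*b²)² (x(b) = ((5 + 9*b*b) + b)² = ((5 + 9*b²) + b)² = (5 + b + 9*b²)²)
(-235 - 8*J(2, -4))/(-500 + x(13)) = (-235 - 8*(-5))/(-500 + (5 + 13 + 9*13²)²) = (-235 + 40)/(-500 + (5 + 13 + 9*169)²) = -195/(-500 + (5 + 13 + 1521)²) = -195/(-500 + 1539²) = -195/(-500 + 2368521) = -195/2368021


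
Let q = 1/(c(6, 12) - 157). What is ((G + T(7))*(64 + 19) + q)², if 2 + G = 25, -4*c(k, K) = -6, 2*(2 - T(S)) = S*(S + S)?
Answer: 383797596196/96721 ≈ 3.9681e+6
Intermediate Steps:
T(S) = 2 - S² (T(S) = 2 - S*(S + S)/2 = 2 - S*2*S/2 = 2 - S²)
c(k, K) = 3/2 (c(k, K) = -¼*(-6) = 3/2)
G = 23 (G = -2 + 25 = 23)
q = -2/311 (q = 1/(3/2 - 157) = 1/(-311/2) = -2/311 ≈ -0.0064309)
((G + T(7))*(64 + 19) + q)² = ((23 + (2 - 1*7²))*(64 + 19) - 2/311)² = ((23 + (2 - 1*49))*83 - 2/311)² = ((23 + (2 - 49))*83 - 2/311)² = ((23 - 47)*83 - 2/311)² = (-24*83 - 2/311)² = (-1992 - 2/311)² = (-619514/311)² = 383797596196/96721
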